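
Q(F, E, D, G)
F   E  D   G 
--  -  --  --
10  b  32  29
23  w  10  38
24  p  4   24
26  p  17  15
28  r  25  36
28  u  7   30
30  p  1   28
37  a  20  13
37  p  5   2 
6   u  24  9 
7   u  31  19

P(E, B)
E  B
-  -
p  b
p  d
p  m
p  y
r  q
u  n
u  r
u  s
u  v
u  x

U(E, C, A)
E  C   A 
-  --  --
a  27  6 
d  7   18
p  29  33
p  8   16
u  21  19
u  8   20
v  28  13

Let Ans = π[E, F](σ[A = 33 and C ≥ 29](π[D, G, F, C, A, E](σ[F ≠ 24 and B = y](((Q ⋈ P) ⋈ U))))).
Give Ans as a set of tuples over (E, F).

{(p, 26), (p, 30), (p, 37)}

Natural join on E: {(24, p, 4, 24, b), (24, p, 4, 24, d), (24, p, 4, 24, m), (24, p, 4, 24, y), (26, p, 17, 15, b), (26, p, 17, 15, d), (26, p, 17, 15, m), (26, p, 17, 15, y), (28, r, 25, 36, q), (28, u, 7, 30, n), (28, u, 7, 30, r), (28, u, 7, 30, s), (28, u, 7, 30, v), (28, u, 7, 30, x), (30, p, 1, 28, b), (30, p, 1, 28, d), (30, p, 1, 28, m), (30, p, 1, 28, y), (37, p, 5, 2, b), (37, p, 5, 2, d), (37, p, 5, 2, m), (37, p, 5, 2, y), (6, u, 24, 9, n), (6, u, 24, 9, r), (6, u, 24, 9, s), (6, u, 24, 9, v), (6, u, 24, 9, x), (7, u, 31, 19, n), (7, u, 31, 19, r), (7, u, 31, 19, s), (7, u, 31, 19, v), (7, u, 31, 19, x)}
Natural join on E: {(24, p, 4, 24, b, 29, 33), (24, p, 4, 24, b, 8, 16), (24, p, 4, 24, d, 29, 33), (24, p, 4, 24, d, 8, 16), (24, p, 4, 24, m, 29, 33), (24, p, 4, 24, m, 8, 16), (24, p, 4, 24, y, 29, 33), (24, p, 4, 24, y, 8, 16), (26, p, 17, 15, b, 29, 33), (26, p, 17, 15, b, 8, 16), (26, p, 17, 15, d, 29, 33), (26, p, 17, 15, d, 8, 16), (26, p, 17, 15, m, 29, 33), (26, p, 17, 15, m, 8, 16), (26, p, 17, 15, y, 29, 33), (26, p, 17, 15, y, 8, 16), (28, u, 7, 30, n, 21, 19), (28, u, 7, 30, n, 8, 20), (28, u, 7, 30, r, 21, 19), (28, u, 7, 30, r, 8, 20), (28, u, 7, 30, s, 21, 19), (28, u, 7, 30, s, 8, 20), (28, u, 7, 30, v, 21, 19), (28, u, 7, 30, v, 8, 20), (28, u, 7, 30, x, 21, 19), (28, u, 7, 30, x, 8, 20), (30, p, 1, 28, b, 29, 33), (30, p, 1, 28, b, 8, 16), (30, p, 1, 28, d, 29, 33), (30, p, 1, 28, d, 8, 16), (30, p, 1, 28, m, 29, 33), (30, p, 1, 28, m, 8, 16), (30, p, 1, 28, y, 29, 33), (30, p, 1, 28, y, 8, 16), (37, p, 5, 2, b, 29, 33), (37, p, 5, 2, b, 8, 16), (37, p, 5, 2, d, 29, 33), (37, p, 5, 2, d, 8, 16), (37, p, 5, 2, m, 29, 33), (37, p, 5, 2, m, 8, 16), (37, p, 5, 2, y, 29, 33), (37, p, 5, 2, y, 8, 16), (6, u, 24, 9, n, 21, 19), (6, u, 24, 9, n, 8, 20), (6, u, 24, 9, r, 21, 19), (6, u, 24, 9, r, 8, 20), (6, u, 24, 9, s, 21, 19), (6, u, 24, 9, s, 8, 20), (6, u, 24, 9, v, 21, 19), (6, u, 24, 9, v, 8, 20), (6, u, 24, 9, x, 21, 19), (6, u, 24, 9, x, 8, 20), (7, u, 31, 19, n, 21, 19), (7, u, 31, 19, n, 8, 20), (7, u, 31, 19, r, 21, 19), (7, u, 31, 19, r, 8, 20), (7, u, 31, 19, s, 21, 19), (7, u, 31, 19, s, 8, 20), (7, u, 31, 19, v, 21, 19), (7, u, 31, 19, v, 8, 20), (7, u, 31, 19, x, 21, 19), (7, u, 31, 19, x, 8, 20)}
Filtering on F ≠ 24 and B = y leaves {(26, p, 17, 15, y, 29, 33), (26, p, 17, 15, y, 8, 16), (30, p, 1, 28, y, 29, 33), (30, p, 1, 28, y, 8, 16), (37, p, 5, 2, y, 29, 33), (37, p, 5, 2, y, 8, 16)}.
π[D, G, F, C, A, E]: project onto (D, G, F, C, A, E) → {(1, 28, 30, 29, 33, p), (1, 28, 30, 8, 16, p), (17, 15, 26, 29, 33, p), (17, 15, 26, 8, 16, p), (5, 2, 37, 29, 33, p), (5, 2, 37, 8, 16, p)}
Filtering on A = 33 and C ≥ 29 leaves {(1, 28, 30, 29, 33, p), (17, 15, 26, 29, 33, p), (5, 2, 37, 29, 33, p)}.
π[E, F]: project onto (E, F) → {(p, 26), (p, 30), (p, 37)}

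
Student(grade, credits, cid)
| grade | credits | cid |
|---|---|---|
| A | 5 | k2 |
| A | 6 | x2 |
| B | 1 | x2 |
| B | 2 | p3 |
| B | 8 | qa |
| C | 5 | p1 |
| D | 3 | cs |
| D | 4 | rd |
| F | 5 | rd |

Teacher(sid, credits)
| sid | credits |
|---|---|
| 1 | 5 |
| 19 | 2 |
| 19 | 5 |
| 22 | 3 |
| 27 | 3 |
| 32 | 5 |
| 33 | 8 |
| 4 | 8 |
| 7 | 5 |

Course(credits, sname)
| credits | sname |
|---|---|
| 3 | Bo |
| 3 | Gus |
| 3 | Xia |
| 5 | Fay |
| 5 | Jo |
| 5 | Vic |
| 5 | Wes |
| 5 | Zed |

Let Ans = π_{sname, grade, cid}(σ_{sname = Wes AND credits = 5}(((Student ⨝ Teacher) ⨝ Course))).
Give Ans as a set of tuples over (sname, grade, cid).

{(Wes, A, k2), (Wes, C, p1), (Wes, F, rd)}

Joining Student and Teacher on credits yields {(A, 5, k2, 1), (A, 5, k2, 19), (A, 5, k2, 32), (A, 5, k2, 7), (B, 2, p3, 19), (B, 8, qa, 33), (B, 8, qa, 4), (C, 5, p1, 1), (C, 5, p1, 19), (C, 5, p1, 32), (C, 5, p1, 7), (D, 3, cs, 22), (D, 3, cs, 27), (F, 5, rd, 1), (F, 5, rd, 19), (F, 5, rd, 32), (F, 5, rd, 7)}.
Joining (Student ⨝ Teacher) and Course on credits yields {(A, 5, k2, 1, Fay), (A, 5, k2, 1, Jo), (A, 5, k2, 1, Vic), (A, 5, k2, 1, Wes), (A, 5, k2, 1, Zed), (A, 5, k2, 19, Fay), (A, 5, k2, 19, Jo), (A, 5, k2, 19, Vic), (A, 5, k2, 19, Wes), (A, 5, k2, 19, Zed), (A, 5, k2, 32, Fay), (A, 5, k2, 32, Jo), (A, 5, k2, 32, Vic), (A, 5, k2, 32, Wes), (A, 5, k2, 32, Zed), (A, 5, k2, 7, Fay), (A, 5, k2, 7, Jo), (A, 5, k2, 7, Vic), (A, 5, k2, 7, Wes), (A, 5, k2, 7, Zed), (C, 5, p1, 1, Fay), (C, 5, p1, 1, Jo), (C, 5, p1, 1, Vic), (C, 5, p1, 1, Wes), (C, 5, p1, 1, Zed), (C, 5, p1, 19, Fay), (C, 5, p1, 19, Jo), (C, 5, p1, 19, Vic), (C, 5, p1, 19, Wes), (C, 5, p1, 19, Zed), (C, 5, p1, 32, Fay), (C, 5, p1, 32, Jo), (C, 5, p1, 32, Vic), (C, 5, p1, 32, Wes), (C, 5, p1, 32, Zed), (C, 5, p1, 7, Fay), (C, 5, p1, 7, Jo), (C, 5, p1, 7, Vic), (C, 5, p1, 7, Wes), (C, 5, p1, 7, Zed), (D, 3, cs, 22, Bo), (D, 3, cs, 22, Gus), (D, 3, cs, 22, Xia), (D, 3, cs, 27, Bo), (D, 3, cs, 27, Gus), (D, 3, cs, 27, Xia), (F, 5, rd, 1, Fay), (F, 5, rd, 1, Jo), (F, 5, rd, 1, Vic), (F, 5, rd, 1, Wes), (F, 5, rd, 1, Zed), (F, 5, rd, 19, Fay), (F, 5, rd, 19, Jo), (F, 5, rd, 19, Vic), (F, 5, rd, 19, Wes), (F, 5, rd, 19, Zed), (F, 5, rd, 32, Fay), (F, 5, rd, 32, Jo), (F, 5, rd, 32, Vic), (F, 5, rd, 32, Wes), (F, 5, rd, 32, Zed), (F, 5, rd, 7, Fay), (F, 5, rd, 7, Jo), (F, 5, rd, 7, Vic), (F, 5, rd, 7, Wes), (F, 5, rd, 7, Zed)}.
Filtering on sname = Wes AND credits = 5 leaves {(A, 5, k2, 1, Wes), (A, 5, k2, 19, Wes), (A, 5, k2, 32, Wes), (A, 5, k2, 7, Wes), (C, 5, p1, 1, Wes), (C, 5, p1, 19, Wes), (C, 5, p1, 32, Wes), (C, 5, p1, 7, Wes), (F, 5, rd, 1, Wes), (F, 5, rd, 19, Wes), (F, 5, rd, 32, Wes), (F, 5, rd, 7, Wes)}.
Keep only column(s) sname, grade, cid (9 duplicate(s) eliminated): {(Wes, A, k2), (Wes, C, p1), (Wes, F, rd)}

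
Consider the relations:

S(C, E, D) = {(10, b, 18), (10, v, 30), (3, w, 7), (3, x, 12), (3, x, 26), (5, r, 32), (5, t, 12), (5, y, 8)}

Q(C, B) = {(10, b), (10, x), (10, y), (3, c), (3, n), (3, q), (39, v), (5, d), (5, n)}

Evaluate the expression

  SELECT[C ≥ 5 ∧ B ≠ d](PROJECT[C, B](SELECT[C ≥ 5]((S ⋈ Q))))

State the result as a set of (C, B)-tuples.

{(10, b), (10, x), (10, y), (5, n)}

Natural join on C: {(10, b, 18, b), (10, b, 18, x), (10, b, 18, y), (10, v, 30, b), (10, v, 30, x), (10, v, 30, y), (3, w, 7, c), (3, w, 7, n), (3, w, 7, q), (3, x, 12, c), (3, x, 12, n), (3, x, 12, q), (3, x, 26, c), (3, x, 26, n), (3, x, 26, q), (5, r, 32, d), (5, r, 32, n), (5, t, 12, d), (5, t, 12, n), (5, y, 8, d), (5, y, 8, n)}
Apply σ_{C ≥ 5}; surviving tuples: {(10, b, 18, b), (10, b, 18, x), (10, b, 18, y), (10, v, 30, b), (10, v, 30, x), (10, v, 30, y), (5, r, 32, d), (5, r, 32, n), (5, t, 12, d), (5, t, 12, n), (5, y, 8, d), (5, y, 8, n)}
Keep only column(s) C, B (7 duplicate(s) eliminated): {(10, b), (10, x), (10, y), (5, d), (5, n)}
Apply σ_{C ≥ 5 ∧ B ≠ d}; surviving tuples: {(10, b), (10, x), (10, y), (5, n)}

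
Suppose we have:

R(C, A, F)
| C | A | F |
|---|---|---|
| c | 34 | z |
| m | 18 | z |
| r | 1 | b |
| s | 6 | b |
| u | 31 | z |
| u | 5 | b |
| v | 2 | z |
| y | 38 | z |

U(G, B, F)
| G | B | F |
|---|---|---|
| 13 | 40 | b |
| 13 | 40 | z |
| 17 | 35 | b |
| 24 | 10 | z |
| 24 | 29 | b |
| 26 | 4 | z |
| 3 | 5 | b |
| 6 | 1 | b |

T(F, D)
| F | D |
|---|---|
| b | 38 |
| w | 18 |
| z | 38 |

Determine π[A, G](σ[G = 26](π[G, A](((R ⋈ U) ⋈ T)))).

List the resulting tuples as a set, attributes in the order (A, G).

R ⋈ U (natural join on F): {(c, 34, z, 13, 40), (c, 34, z, 24, 10), (c, 34, z, 26, 4), (m, 18, z, 13, 40), (m, 18, z, 24, 10), (m, 18, z, 26, 4), (r, 1, b, 13, 40), (r, 1, b, 17, 35), (r, 1, b, 24, 29), (r, 1, b, 3, 5), (r, 1, b, 6, 1), (s, 6, b, 13, 40), (s, 6, b, 17, 35), (s, 6, b, 24, 29), (s, 6, b, 3, 5), (s, 6, b, 6, 1), (u, 31, z, 13, 40), (u, 31, z, 24, 10), (u, 31, z, 26, 4), (u, 5, b, 13, 40), (u, 5, b, 17, 35), (u, 5, b, 24, 29), (u, 5, b, 3, 5), (u, 5, b, 6, 1), (v, 2, z, 13, 40), (v, 2, z, 24, 10), (v, 2, z, 26, 4), (y, 38, z, 13, 40), (y, 38, z, 24, 10), (y, 38, z, 26, 4)}
(R ⋈ U) ⋈ T (natural join on F): {(c, 34, z, 13, 40, 38), (c, 34, z, 24, 10, 38), (c, 34, z, 26, 4, 38), (m, 18, z, 13, 40, 38), (m, 18, z, 24, 10, 38), (m, 18, z, 26, 4, 38), (r, 1, b, 13, 40, 38), (r, 1, b, 17, 35, 38), (r, 1, b, 24, 29, 38), (r, 1, b, 3, 5, 38), (r, 1, b, 6, 1, 38), (s, 6, b, 13, 40, 38), (s, 6, b, 17, 35, 38), (s, 6, b, 24, 29, 38), (s, 6, b, 3, 5, 38), (s, 6, b, 6, 1, 38), (u, 31, z, 13, 40, 38), (u, 31, z, 24, 10, 38), (u, 31, z, 26, 4, 38), (u, 5, b, 13, 40, 38), (u, 5, b, 17, 35, 38), (u, 5, b, 24, 29, 38), (u, 5, b, 3, 5, 38), (u, 5, b, 6, 1, 38), (v, 2, z, 13, 40, 38), (v, 2, z, 24, 10, 38), (v, 2, z, 26, 4, 38), (y, 38, z, 13, 40, 38), (y, 38, z, 24, 10, 38), (y, 38, z, 26, 4, 38)}
Keep only column(s) G, A: {(13, 1), (13, 18), (13, 2), (13, 31), (13, 34), (13, 38), (13, 5), (13, 6), (17, 1), (17, 5), (17, 6), (24, 1), (24, 18), (24, 2), (24, 31), (24, 34), (24, 38), (24, 5), (24, 6), (26, 18), (26, 2), (26, 31), (26, 34), (26, 38), (3, 1), (3, 5), (3, 6), (6, 1), (6, 5), (6, 6)}
Apply σ_{G = 26}; surviving tuples: {(26, 18), (26, 2), (26, 31), (26, 34), (26, 38)}
Keep only column(s) A, G: {(18, 26), (2, 26), (31, 26), (34, 26), (38, 26)}

{(18, 26), (2, 26), (31, 26), (34, 26), (38, 26)}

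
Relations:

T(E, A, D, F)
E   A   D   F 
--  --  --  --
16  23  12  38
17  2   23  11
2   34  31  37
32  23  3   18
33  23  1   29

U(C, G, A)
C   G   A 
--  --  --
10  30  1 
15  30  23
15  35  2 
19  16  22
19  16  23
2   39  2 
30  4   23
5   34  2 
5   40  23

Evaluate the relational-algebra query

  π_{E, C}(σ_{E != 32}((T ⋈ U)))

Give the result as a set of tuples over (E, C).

{(16, 15), (16, 19), (16, 30), (16, 5), (17, 15), (17, 2), (17, 5), (33, 15), (33, 19), (33, 30), (33, 5)}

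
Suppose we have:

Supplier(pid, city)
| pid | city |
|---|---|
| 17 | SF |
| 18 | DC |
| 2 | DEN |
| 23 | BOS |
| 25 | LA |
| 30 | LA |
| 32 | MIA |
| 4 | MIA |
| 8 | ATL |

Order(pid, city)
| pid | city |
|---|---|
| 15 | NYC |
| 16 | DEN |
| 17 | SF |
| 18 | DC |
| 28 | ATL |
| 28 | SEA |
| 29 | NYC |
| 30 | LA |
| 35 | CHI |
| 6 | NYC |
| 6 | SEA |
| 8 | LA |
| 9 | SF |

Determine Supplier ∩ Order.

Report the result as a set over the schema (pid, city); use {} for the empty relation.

{(17, SF), (18, DC), (30, LA)}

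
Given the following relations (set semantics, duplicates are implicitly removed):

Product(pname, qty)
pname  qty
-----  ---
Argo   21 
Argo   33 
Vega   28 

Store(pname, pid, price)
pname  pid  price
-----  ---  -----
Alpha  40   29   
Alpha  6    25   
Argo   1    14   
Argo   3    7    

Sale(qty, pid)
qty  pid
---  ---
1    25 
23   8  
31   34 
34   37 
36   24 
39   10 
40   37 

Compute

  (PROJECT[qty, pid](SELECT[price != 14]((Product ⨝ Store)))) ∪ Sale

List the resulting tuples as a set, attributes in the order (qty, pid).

Joining Product and Store on pname yields {(Argo, 21, 1, 14), (Argo, 21, 3, 7), (Argo, 33, 1, 14), (Argo, 33, 3, 7)}.
Selection price != 14: {(Argo, 21, 3, 7), (Argo, 33, 3, 7)}
Keep only column(s) qty, pid: {(21, 3), (33, 3)}
Union: {(21, 3), (33, 3)} with {(1, 25), (23, 8), (31, 34), (34, 37), (36, 24), (39, 10), (40, 37)} → {(1, 25), (21, 3), (23, 8), (31, 34), (33, 3), (34, 37), (36, 24), (39, 10), (40, 37)}

{(1, 25), (21, 3), (23, 8), (31, 34), (33, 3), (34, 37), (36, 24), (39, 10), (40, 37)}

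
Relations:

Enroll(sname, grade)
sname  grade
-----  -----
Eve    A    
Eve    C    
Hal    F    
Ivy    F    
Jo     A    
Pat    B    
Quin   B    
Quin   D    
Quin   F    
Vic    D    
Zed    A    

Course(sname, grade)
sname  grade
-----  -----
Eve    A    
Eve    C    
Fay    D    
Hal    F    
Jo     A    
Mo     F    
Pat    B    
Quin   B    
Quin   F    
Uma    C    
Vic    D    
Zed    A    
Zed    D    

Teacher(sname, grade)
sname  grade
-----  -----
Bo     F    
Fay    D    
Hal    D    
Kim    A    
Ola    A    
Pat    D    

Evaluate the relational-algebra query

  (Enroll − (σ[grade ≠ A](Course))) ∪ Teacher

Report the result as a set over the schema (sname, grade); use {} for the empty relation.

σ[grade ≠ A]: keep tuples satisfying grade ≠ A → {(Eve, C), (Fay, D), (Hal, F), (Mo, F), (Pat, B), (Quin, B), (Quin, F), (Uma, C), (Vic, D), (Zed, D)}
Difference: {(Eve, A), (Eve, C), (Hal, F), (Ivy, F), (Jo, A), (Pat, B), (Quin, B), (Quin, D), (Quin, F), (Vic, D), (Zed, A)} with {(Eve, C), (Fay, D), (Hal, F), (Mo, F), (Pat, B), (Quin, B), (Quin, F), (Uma, C), (Vic, D), (Zed, D)} → {(Eve, A), (Ivy, F), (Jo, A), (Quin, D), (Zed, A)}
Union: {(Eve, A), (Ivy, F), (Jo, A), (Quin, D), (Zed, A)} with {(Bo, F), (Fay, D), (Hal, D), (Kim, A), (Ola, A), (Pat, D)} → {(Bo, F), (Eve, A), (Fay, D), (Hal, D), (Ivy, F), (Jo, A), (Kim, A), (Ola, A), (Pat, D), (Quin, D), (Zed, A)}

{(Bo, F), (Eve, A), (Fay, D), (Hal, D), (Ivy, F), (Jo, A), (Kim, A), (Ola, A), (Pat, D), (Quin, D), (Zed, A)}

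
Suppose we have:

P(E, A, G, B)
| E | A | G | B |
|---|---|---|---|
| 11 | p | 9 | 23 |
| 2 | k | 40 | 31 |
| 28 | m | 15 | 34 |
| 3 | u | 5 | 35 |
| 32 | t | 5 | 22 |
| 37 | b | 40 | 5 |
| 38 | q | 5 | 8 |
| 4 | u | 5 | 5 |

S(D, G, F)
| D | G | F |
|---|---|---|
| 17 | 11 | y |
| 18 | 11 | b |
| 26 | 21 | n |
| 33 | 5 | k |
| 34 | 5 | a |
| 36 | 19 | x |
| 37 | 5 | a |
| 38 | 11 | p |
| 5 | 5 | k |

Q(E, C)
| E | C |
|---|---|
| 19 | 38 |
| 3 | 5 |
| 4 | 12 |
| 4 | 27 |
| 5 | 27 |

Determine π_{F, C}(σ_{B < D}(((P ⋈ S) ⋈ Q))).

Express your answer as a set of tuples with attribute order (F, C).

Natural join on G: {(3, u, 5, 35, 33, k), (3, u, 5, 35, 34, a), (3, u, 5, 35, 37, a), (3, u, 5, 35, 5, k), (32, t, 5, 22, 33, k), (32, t, 5, 22, 34, a), (32, t, 5, 22, 37, a), (32, t, 5, 22, 5, k), (38, q, 5, 8, 33, k), (38, q, 5, 8, 34, a), (38, q, 5, 8, 37, a), (38, q, 5, 8, 5, k), (4, u, 5, 5, 33, k), (4, u, 5, 5, 34, a), (4, u, 5, 5, 37, a), (4, u, 5, 5, 5, k)}
Natural join on E: {(3, u, 5, 35, 33, k, 5), (3, u, 5, 35, 34, a, 5), (3, u, 5, 35, 37, a, 5), (3, u, 5, 35, 5, k, 5), (4, u, 5, 5, 33, k, 12), (4, u, 5, 5, 33, k, 27), (4, u, 5, 5, 34, a, 12), (4, u, 5, 5, 34, a, 27), (4, u, 5, 5, 37, a, 12), (4, u, 5, 5, 37, a, 27), (4, u, 5, 5, 5, k, 12), (4, u, 5, 5, 5, k, 27)}
Selection B < D: {(3, u, 5, 35, 37, a, 5), (4, u, 5, 5, 33, k, 12), (4, u, 5, 5, 33, k, 27), (4, u, 5, 5, 34, a, 12), (4, u, 5, 5, 34, a, 27), (4, u, 5, 5, 37, a, 12), (4, u, 5, 5, 37, a, 27)}
π[F, C]: project onto (F, C) (2 duplicate(s) eliminated) → {(a, 12), (a, 27), (a, 5), (k, 12), (k, 27)}

{(a, 12), (a, 27), (a, 5), (k, 12), (k, 27)}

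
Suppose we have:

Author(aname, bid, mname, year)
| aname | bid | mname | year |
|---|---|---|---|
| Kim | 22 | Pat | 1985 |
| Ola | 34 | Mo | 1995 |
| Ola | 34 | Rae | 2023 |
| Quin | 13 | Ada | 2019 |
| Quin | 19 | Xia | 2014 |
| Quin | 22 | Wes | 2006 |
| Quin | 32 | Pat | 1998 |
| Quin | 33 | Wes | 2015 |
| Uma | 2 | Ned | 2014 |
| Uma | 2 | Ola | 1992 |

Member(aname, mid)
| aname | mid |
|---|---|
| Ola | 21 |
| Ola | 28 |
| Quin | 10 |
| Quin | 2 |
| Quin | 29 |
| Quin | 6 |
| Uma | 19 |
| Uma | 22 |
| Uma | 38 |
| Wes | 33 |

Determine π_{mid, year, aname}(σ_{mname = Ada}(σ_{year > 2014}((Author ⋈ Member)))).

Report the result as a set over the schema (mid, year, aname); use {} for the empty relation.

{(10, 2019, Quin), (2, 2019, Quin), (29, 2019, Quin), (6, 2019, Quin)}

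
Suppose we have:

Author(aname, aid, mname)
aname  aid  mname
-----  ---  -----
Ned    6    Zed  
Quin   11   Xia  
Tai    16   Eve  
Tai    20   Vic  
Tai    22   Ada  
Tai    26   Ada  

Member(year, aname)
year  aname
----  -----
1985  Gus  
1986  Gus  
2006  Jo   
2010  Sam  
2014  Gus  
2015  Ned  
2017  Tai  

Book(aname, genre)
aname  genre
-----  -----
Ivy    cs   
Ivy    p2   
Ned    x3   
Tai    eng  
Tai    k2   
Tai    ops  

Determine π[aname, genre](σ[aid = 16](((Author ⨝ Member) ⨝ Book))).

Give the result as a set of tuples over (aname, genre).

{(Tai, eng), (Tai, k2), (Tai, ops)}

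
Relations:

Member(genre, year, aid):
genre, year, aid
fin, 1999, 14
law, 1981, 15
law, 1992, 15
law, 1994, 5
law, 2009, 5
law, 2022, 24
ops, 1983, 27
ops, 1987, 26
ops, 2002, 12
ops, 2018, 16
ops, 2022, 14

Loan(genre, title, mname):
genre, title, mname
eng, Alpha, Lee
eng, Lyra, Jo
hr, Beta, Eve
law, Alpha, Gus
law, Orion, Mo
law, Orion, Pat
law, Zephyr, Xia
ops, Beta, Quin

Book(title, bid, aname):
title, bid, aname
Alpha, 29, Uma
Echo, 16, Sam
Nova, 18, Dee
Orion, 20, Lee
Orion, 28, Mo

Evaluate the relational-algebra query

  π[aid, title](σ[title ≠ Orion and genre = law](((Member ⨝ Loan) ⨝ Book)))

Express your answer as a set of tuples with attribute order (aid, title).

{(15, Alpha), (24, Alpha), (5, Alpha)}

Member ⋈ Loan (natural join on genre): {(law, 1981, 15, Alpha, Gus), (law, 1981, 15, Orion, Mo), (law, 1981, 15, Orion, Pat), (law, 1981, 15, Zephyr, Xia), (law, 1992, 15, Alpha, Gus), (law, 1992, 15, Orion, Mo), (law, 1992, 15, Orion, Pat), (law, 1992, 15, Zephyr, Xia), (law, 1994, 5, Alpha, Gus), (law, 1994, 5, Orion, Mo), (law, 1994, 5, Orion, Pat), (law, 1994, 5, Zephyr, Xia), (law, 2009, 5, Alpha, Gus), (law, 2009, 5, Orion, Mo), (law, 2009, 5, Orion, Pat), (law, 2009, 5, Zephyr, Xia), (law, 2022, 24, Alpha, Gus), (law, 2022, 24, Orion, Mo), (law, 2022, 24, Orion, Pat), (law, 2022, 24, Zephyr, Xia), (ops, 1983, 27, Beta, Quin), (ops, 1987, 26, Beta, Quin), (ops, 2002, 12, Beta, Quin), (ops, 2018, 16, Beta, Quin), (ops, 2022, 14, Beta, Quin)}
(Member ⨝ Loan) ⋈ Book (natural join on title): {(law, 1981, 15, Alpha, Gus, 29, Uma), (law, 1981, 15, Orion, Mo, 20, Lee), (law, 1981, 15, Orion, Mo, 28, Mo), (law, 1981, 15, Orion, Pat, 20, Lee), (law, 1981, 15, Orion, Pat, 28, Mo), (law, 1992, 15, Alpha, Gus, 29, Uma), (law, 1992, 15, Orion, Mo, 20, Lee), (law, 1992, 15, Orion, Mo, 28, Mo), (law, 1992, 15, Orion, Pat, 20, Lee), (law, 1992, 15, Orion, Pat, 28, Mo), (law, 1994, 5, Alpha, Gus, 29, Uma), (law, 1994, 5, Orion, Mo, 20, Lee), (law, 1994, 5, Orion, Mo, 28, Mo), (law, 1994, 5, Orion, Pat, 20, Lee), (law, 1994, 5, Orion, Pat, 28, Mo), (law, 2009, 5, Alpha, Gus, 29, Uma), (law, 2009, 5, Orion, Mo, 20, Lee), (law, 2009, 5, Orion, Mo, 28, Mo), (law, 2009, 5, Orion, Pat, 20, Lee), (law, 2009, 5, Orion, Pat, 28, Mo), (law, 2022, 24, Alpha, Gus, 29, Uma), (law, 2022, 24, Orion, Mo, 20, Lee), (law, 2022, 24, Orion, Mo, 28, Mo), (law, 2022, 24, Orion, Pat, 20, Lee), (law, 2022, 24, Orion, Pat, 28, Mo)}
σ[title ≠ Orion and genre = law]: keep tuples satisfying title ≠ Orion and genre = law → {(law, 1981, 15, Alpha, Gus, 29, Uma), (law, 1992, 15, Alpha, Gus, 29, Uma), (law, 1994, 5, Alpha, Gus, 29, Uma), (law, 2009, 5, Alpha, Gus, 29, Uma), (law, 2022, 24, Alpha, Gus, 29, Uma)}
Keep only column(s) aid, title (2 duplicate(s) eliminated): {(15, Alpha), (24, Alpha), (5, Alpha)}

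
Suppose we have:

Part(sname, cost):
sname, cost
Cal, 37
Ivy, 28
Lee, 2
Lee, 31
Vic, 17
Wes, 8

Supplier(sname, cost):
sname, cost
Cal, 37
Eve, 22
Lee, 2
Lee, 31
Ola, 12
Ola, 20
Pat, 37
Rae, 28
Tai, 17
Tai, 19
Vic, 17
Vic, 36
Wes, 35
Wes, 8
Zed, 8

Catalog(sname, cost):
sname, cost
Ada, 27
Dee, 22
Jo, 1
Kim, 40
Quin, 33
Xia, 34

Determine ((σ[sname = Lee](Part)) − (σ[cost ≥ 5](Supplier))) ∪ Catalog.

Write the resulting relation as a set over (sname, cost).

Filtering on sname = Lee leaves {(Lee, 2), (Lee, 31)}.
Filtering on cost ≥ 5 leaves {(Cal, 37), (Eve, 22), (Lee, 31), (Ola, 12), (Ola, 20), (Pat, 37), (Rae, 28), (Tai, 17), (Tai, 19), (Vic, 17), (Vic, 36), (Wes, 35), (Wes, 8), (Zed, 8)}.
Difference: {(Lee, 2), (Lee, 31)} with {(Cal, 37), (Eve, 22), (Lee, 31), (Ola, 12), (Ola, 20), (Pat, 37), (Rae, 28), (Tai, 17), (Tai, 19), (Vic, 17), (Vic, 36), (Wes, 35), (Wes, 8), (Zed, 8)} → {(Lee, 2)}
Union: {(Lee, 2)} with {(Ada, 27), (Dee, 22), (Jo, 1), (Kim, 40), (Quin, 33), (Xia, 34)} → {(Ada, 27), (Dee, 22), (Jo, 1), (Kim, 40), (Lee, 2), (Quin, 33), (Xia, 34)}

{(Ada, 27), (Dee, 22), (Jo, 1), (Kim, 40), (Lee, 2), (Quin, 33), (Xia, 34)}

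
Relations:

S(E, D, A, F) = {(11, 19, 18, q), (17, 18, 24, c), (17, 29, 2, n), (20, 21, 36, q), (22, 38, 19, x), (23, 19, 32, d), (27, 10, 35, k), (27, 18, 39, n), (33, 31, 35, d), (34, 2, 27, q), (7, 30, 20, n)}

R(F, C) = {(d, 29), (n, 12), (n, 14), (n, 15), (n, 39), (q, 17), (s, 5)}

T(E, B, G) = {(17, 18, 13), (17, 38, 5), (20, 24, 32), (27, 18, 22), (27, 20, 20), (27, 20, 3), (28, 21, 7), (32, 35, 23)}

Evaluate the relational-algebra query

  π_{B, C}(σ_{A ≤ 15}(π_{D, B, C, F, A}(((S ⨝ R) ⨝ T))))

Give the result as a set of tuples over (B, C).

Natural join on F: {(11, 19, 18, q, 17), (17, 29, 2, n, 12), (17, 29, 2, n, 14), (17, 29, 2, n, 15), (17, 29, 2, n, 39), (20, 21, 36, q, 17), (23, 19, 32, d, 29), (27, 18, 39, n, 12), (27, 18, 39, n, 14), (27, 18, 39, n, 15), (27, 18, 39, n, 39), (33, 31, 35, d, 29), (34, 2, 27, q, 17), (7, 30, 20, n, 12), (7, 30, 20, n, 14), (7, 30, 20, n, 15), (7, 30, 20, n, 39)}
Natural join on E: {(17, 29, 2, n, 12, 18, 13), (17, 29, 2, n, 12, 38, 5), (17, 29, 2, n, 14, 18, 13), (17, 29, 2, n, 14, 38, 5), (17, 29, 2, n, 15, 18, 13), (17, 29, 2, n, 15, 38, 5), (17, 29, 2, n, 39, 18, 13), (17, 29, 2, n, 39, 38, 5), (20, 21, 36, q, 17, 24, 32), (27, 18, 39, n, 12, 18, 22), (27, 18, 39, n, 12, 20, 20), (27, 18, 39, n, 12, 20, 3), (27, 18, 39, n, 14, 18, 22), (27, 18, 39, n, 14, 20, 20), (27, 18, 39, n, 14, 20, 3), (27, 18, 39, n, 15, 18, 22), (27, 18, 39, n, 15, 20, 20), (27, 18, 39, n, 15, 20, 3), (27, 18, 39, n, 39, 18, 22), (27, 18, 39, n, 39, 20, 20), (27, 18, 39, n, 39, 20, 3)}
π_{D, B, C, F, A} gives {(18, 18, 12, n, 39), (18, 18, 14, n, 39), (18, 18, 15, n, 39), (18, 18, 39, n, 39), (18, 20, 12, n, 39), (18, 20, 14, n, 39), (18, 20, 15, n, 39), (18, 20, 39, n, 39), (21, 24, 17, q, 36), (29, 18, 12, n, 2), (29, 18, 14, n, 2), (29, 18, 15, n, 2), (29, 18, 39, n, 2), (29, 38, 12, n, 2), (29, 38, 14, n, 2), (29, 38, 15, n, 2), (29, 38, 39, n, 2)} (4 duplicate(s) eliminated).
Selection A ≤ 15: {(29, 18, 12, n, 2), (29, 18, 14, n, 2), (29, 18, 15, n, 2), (29, 18, 39, n, 2), (29, 38, 12, n, 2), (29, 38, 14, n, 2), (29, 38, 15, n, 2), (29, 38, 39, n, 2)}
π_{B, C} gives {(18, 12), (18, 14), (18, 15), (18, 39), (38, 12), (38, 14), (38, 15), (38, 39)}.

{(18, 12), (18, 14), (18, 15), (18, 39), (38, 12), (38, 14), (38, 15), (38, 39)}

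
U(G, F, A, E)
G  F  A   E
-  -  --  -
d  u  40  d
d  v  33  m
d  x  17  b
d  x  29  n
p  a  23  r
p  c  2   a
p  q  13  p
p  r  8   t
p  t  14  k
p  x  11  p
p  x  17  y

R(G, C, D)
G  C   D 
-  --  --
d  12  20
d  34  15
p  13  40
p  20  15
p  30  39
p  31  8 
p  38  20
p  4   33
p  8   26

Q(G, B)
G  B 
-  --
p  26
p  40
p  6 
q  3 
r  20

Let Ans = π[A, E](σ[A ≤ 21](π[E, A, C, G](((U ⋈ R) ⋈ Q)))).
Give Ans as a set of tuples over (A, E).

{(11, p), (13, p), (14, k), (17, y), (2, a), (8, t)}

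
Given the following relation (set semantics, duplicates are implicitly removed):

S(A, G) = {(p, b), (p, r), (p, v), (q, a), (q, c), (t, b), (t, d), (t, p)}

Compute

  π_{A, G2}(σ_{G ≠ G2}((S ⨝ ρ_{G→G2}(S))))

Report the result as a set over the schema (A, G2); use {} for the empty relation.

{(p, b), (p, r), (p, v), (q, a), (q, c), (t, b), (t, d), (t, p)}

ρ[G→G2]: schema becomes (A, G2); tuples unchanged.
Joining S and ρ_{G→G2}(S) on A yields {(p, b, b), (p, b, r), (p, b, v), (p, r, b), (p, r, r), (p, r, v), (p, v, b), (p, v, r), (p, v, v), (q, a, a), (q, a, c), (q, c, a), (q, c, c), (t, b, b), (t, b, d), (t, b, p), (t, d, b), (t, d, d), (t, d, p), (t, p, b), (t, p, d), (t, p, p)}.
σ[G ≠ G2]: keep tuples satisfying G ≠ G2 → {(p, b, r), (p, b, v), (p, r, b), (p, r, v), (p, v, b), (p, v, r), (q, a, c), (q, c, a), (t, b, d), (t, b, p), (t, d, b), (t, d, p), (t, p, b), (t, p, d)}
π[A, G2]: project onto (A, G2) (6 duplicate(s) eliminated) → {(p, b), (p, r), (p, v), (q, a), (q, c), (t, b), (t, d), (t, p)}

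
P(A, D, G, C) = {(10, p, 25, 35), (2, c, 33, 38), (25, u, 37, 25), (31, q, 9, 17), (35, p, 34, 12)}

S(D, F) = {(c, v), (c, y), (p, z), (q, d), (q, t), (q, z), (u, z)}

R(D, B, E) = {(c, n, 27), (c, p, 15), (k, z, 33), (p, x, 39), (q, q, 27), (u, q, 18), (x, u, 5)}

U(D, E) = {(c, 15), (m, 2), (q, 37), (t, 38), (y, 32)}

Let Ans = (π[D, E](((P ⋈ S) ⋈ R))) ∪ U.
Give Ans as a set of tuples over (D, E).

{(c, 15), (c, 27), (m, 2), (p, 39), (q, 27), (q, 37), (t, 38), (u, 18), (y, 32)}

Natural join on D: {(10, p, 25, 35, z), (2, c, 33, 38, v), (2, c, 33, 38, y), (25, u, 37, 25, z), (31, q, 9, 17, d), (31, q, 9, 17, t), (31, q, 9, 17, z), (35, p, 34, 12, z)}
Natural join on D: {(10, p, 25, 35, z, x, 39), (2, c, 33, 38, v, n, 27), (2, c, 33, 38, v, p, 15), (2, c, 33, 38, y, n, 27), (2, c, 33, 38, y, p, 15), (25, u, 37, 25, z, q, 18), (31, q, 9, 17, d, q, 27), (31, q, 9, 17, t, q, 27), (31, q, 9, 17, z, q, 27), (35, p, 34, 12, z, x, 39)}
Projecting to D, E (5 duplicate(s) eliminated): {(c, 15), (c, 27), (p, 39), (q, 27), (u, 18)}
Union: {(c, 15), (c, 27), (p, 39), (q, 27), (u, 18)} with {(c, 15), (m, 2), (q, 37), (t, 38), (y, 32)} → {(c, 15), (c, 27), (m, 2), (p, 39), (q, 27), (q, 37), (t, 38), (u, 18), (y, 32)}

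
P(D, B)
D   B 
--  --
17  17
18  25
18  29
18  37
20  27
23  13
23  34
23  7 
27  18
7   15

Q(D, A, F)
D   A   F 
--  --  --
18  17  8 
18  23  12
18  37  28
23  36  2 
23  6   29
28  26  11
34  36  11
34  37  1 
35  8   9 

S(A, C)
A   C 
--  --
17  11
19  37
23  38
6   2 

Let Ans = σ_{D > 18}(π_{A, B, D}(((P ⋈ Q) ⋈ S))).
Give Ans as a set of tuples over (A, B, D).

Joining P and Q on D yields {(18, 25, 17, 8), (18, 25, 23, 12), (18, 25, 37, 28), (18, 29, 17, 8), (18, 29, 23, 12), (18, 29, 37, 28), (18, 37, 17, 8), (18, 37, 23, 12), (18, 37, 37, 28), (23, 13, 36, 2), (23, 13, 6, 29), (23, 34, 36, 2), (23, 34, 6, 29), (23, 7, 36, 2), (23, 7, 6, 29)}.
Joining (P ⋈ Q) and S on A yields {(18, 25, 17, 8, 11), (18, 25, 23, 12, 38), (18, 29, 17, 8, 11), (18, 29, 23, 12, 38), (18, 37, 17, 8, 11), (18, 37, 23, 12, 38), (23, 13, 6, 29, 2), (23, 34, 6, 29, 2), (23, 7, 6, 29, 2)}.
π_{A, B, D} gives {(17, 25, 18), (17, 29, 18), (17, 37, 18), (23, 25, 18), (23, 29, 18), (23, 37, 18), (6, 13, 23), (6, 34, 23), (6, 7, 23)}.
Selection D > 18: {(6, 13, 23), (6, 34, 23), (6, 7, 23)}

{(6, 13, 23), (6, 34, 23), (6, 7, 23)}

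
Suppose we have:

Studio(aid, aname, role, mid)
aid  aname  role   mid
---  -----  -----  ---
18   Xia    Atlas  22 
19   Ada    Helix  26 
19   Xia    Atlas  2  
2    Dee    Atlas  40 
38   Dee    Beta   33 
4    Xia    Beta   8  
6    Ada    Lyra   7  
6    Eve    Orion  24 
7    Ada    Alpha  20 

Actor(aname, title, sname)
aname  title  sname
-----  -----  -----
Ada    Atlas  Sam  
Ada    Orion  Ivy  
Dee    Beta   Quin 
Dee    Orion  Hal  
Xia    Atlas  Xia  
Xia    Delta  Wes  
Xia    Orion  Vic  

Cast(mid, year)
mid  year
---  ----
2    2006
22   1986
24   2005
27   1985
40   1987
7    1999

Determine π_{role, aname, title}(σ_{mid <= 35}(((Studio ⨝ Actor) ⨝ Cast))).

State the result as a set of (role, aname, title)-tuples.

{(Atlas, Xia, Atlas), (Atlas, Xia, Delta), (Atlas, Xia, Orion), (Lyra, Ada, Atlas), (Lyra, Ada, Orion)}

Studio ⋈ Actor (natural join on aname): {(18, Xia, Atlas, 22, Atlas, Xia), (18, Xia, Atlas, 22, Delta, Wes), (18, Xia, Atlas, 22, Orion, Vic), (19, Ada, Helix, 26, Atlas, Sam), (19, Ada, Helix, 26, Orion, Ivy), (19, Xia, Atlas, 2, Atlas, Xia), (19, Xia, Atlas, 2, Delta, Wes), (19, Xia, Atlas, 2, Orion, Vic), (2, Dee, Atlas, 40, Beta, Quin), (2, Dee, Atlas, 40, Orion, Hal), (38, Dee, Beta, 33, Beta, Quin), (38, Dee, Beta, 33, Orion, Hal), (4, Xia, Beta, 8, Atlas, Xia), (4, Xia, Beta, 8, Delta, Wes), (4, Xia, Beta, 8, Orion, Vic), (6, Ada, Lyra, 7, Atlas, Sam), (6, Ada, Lyra, 7, Orion, Ivy), (7, Ada, Alpha, 20, Atlas, Sam), (7, Ada, Alpha, 20, Orion, Ivy)}
(Studio ⨝ Actor) ⋈ Cast (natural join on mid): {(18, Xia, Atlas, 22, Atlas, Xia, 1986), (18, Xia, Atlas, 22, Delta, Wes, 1986), (18, Xia, Atlas, 22, Orion, Vic, 1986), (19, Xia, Atlas, 2, Atlas, Xia, 2006), (19, Xia, Atlas, 2, Delta, Wes, 2006), (19, Xia, Atlas, 2, Orion, Vic, 2006), (2, Dee, Atlas, 40, Beta, Quin, 1987), (2, Dee, Atlas, 40, Orion, Hal, 1987), (6, Ada, Lyra, 7, Atlas, Sam, 1999), (6, Ada, Lyra, 7, Orion, Ivy, 1999)}
σ[mid <= 35]: keep tuples satisfying mid <= 35 → {(18, Xia, Atlas, 22, Atlas, Xia, 1986), (18, Xia, Atlas, 22, Delta, Wes, 1986), (18, Xia, Atlas, 22, Orion, Vic, 1986), (19, Xia, Atlas, 2, Atlas, Xia, 2006), (19, Xia, Atlas, 2, Delta, Wes, 2006), (19, Xia, Atlas, 2, Orion, Vic, 2006), (6, Ada, Lyra, 7, Atlas, Sam, 1999), (6, Ada, Lyra, 7, Orion, Ivy, 1999)}
π_{role, aname, title} gives {(Atlas, Xia, Atlas), (Atlas, Xia, Delta), (Atlas, Xia, Orion), (Lyra, Ada, Atlas), (Lyra, Ada, Orion)} (3 duplicate(s) eliminated).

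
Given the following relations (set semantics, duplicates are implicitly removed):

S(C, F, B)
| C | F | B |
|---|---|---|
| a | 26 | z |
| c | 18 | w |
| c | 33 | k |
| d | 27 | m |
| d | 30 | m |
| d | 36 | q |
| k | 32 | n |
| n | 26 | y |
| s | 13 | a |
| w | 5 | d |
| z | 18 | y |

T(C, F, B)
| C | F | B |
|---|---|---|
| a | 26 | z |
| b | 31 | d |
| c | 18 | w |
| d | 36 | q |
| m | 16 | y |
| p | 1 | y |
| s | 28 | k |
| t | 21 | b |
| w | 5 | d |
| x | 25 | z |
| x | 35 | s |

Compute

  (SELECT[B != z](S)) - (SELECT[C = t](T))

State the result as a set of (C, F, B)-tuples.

{(c, 18, w), (c, 33, k), (d, 27, m), (d, 30, m), (d, 36, q), (k, 32, n), (n, 26, y), (s, 13, a), (w, 5, d), (z, 18, y)}

Apply σ_{B != z}; surviving tuples: {(c, 18, w), (c, 33, k), (d, 27, m), (d, 30, m), (d, 36, q), (k, 32, n), (n, 26, y), (s, 13, a), (w, 5, d), (z, 18, y)}
Apply σ_{C = t}; surviving tuples: {(t, 21, b)}
Set difference of the two operands is {(c, 18, w), (c, 33, k), (d, 27, m), (d, 30, m), (d, 36, q), (k, 32, n), (n, 26, y), (s, 13, a), (w, 5, d), (z, 18, y)}.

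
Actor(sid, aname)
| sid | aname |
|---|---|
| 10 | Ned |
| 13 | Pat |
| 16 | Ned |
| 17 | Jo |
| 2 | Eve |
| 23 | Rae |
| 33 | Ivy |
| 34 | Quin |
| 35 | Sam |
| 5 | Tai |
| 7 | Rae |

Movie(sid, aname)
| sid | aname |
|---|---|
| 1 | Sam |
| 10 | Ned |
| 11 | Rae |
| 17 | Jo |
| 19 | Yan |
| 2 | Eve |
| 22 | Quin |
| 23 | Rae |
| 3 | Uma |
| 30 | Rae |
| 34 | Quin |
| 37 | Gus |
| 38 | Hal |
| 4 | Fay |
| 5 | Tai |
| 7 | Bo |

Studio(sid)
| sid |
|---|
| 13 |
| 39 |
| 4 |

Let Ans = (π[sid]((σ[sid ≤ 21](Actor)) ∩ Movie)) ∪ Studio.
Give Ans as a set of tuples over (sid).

{10, 13, 17, 2, 39, 4, 5}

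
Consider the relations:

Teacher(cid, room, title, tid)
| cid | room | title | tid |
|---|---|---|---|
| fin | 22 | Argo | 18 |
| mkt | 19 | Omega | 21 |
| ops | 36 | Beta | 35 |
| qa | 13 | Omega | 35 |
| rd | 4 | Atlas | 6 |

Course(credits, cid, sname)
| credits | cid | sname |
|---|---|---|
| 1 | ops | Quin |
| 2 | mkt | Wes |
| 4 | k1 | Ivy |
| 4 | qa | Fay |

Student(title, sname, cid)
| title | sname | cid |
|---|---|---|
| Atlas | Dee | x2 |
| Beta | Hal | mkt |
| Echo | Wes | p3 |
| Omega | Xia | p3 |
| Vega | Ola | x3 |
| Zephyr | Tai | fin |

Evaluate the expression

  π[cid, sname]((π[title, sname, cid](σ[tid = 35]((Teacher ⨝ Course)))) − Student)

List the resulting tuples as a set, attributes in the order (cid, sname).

{(ops, Quin), (qa, Fay)}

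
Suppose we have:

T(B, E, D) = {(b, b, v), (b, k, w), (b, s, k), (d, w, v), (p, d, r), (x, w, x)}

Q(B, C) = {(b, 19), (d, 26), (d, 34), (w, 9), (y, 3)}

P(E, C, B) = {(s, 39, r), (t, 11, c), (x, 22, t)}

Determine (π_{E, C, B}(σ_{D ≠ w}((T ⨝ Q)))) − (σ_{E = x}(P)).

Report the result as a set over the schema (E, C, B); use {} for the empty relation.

{(b, 19, b), (s, 19, b), (w, 26, d), (w, 34, d)}

Joining T and Q on B yields {(b, b, v, 19), (b, k, w, 19), (b, s, k, 19), (d, w, v, 26), (d, w, v, 34)}.
Filtering on D ≠ w leaves {(b, b, v, 19), (b, s, k, 19), (d, w, v, 26), (d, w, v, 34)}.
Projecting to E, C, B: {(b, 19, b), (s, 19, b), (w, 26, d), (w, 34, d)}
Filtering on E = x leaves {(x, 22, t)}.
Set difference of the two operands is {(b, 19, b), (s, 19, b), (w, 26, d), (w, 34, d)}.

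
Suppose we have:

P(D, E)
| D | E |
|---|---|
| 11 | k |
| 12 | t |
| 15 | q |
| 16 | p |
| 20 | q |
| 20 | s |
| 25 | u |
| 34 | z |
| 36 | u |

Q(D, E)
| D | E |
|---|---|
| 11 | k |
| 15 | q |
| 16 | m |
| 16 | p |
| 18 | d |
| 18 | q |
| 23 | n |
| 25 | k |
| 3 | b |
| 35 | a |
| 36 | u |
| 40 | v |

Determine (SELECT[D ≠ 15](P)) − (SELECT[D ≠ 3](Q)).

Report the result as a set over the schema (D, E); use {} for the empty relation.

Apply σ_{D ≠ 15}; surviving tuples: {(11, k), (12, t), (16, p), (20, q), (20, s), (25, u), (34, z), (36, u)}
Apply σ_{D ≠ 3}; surviving tuples: {(11, k), (15, q), (16, m), (16, p), (18, d), (18, q), (23, n), (25, k), (35, a), (36, u), (40, v)}
Taking the difference: {(12, t), (20, q), (20, s), (25, u), (34, z)}

{(12, t), (20, q), (20, s), (25, u), (34, z)}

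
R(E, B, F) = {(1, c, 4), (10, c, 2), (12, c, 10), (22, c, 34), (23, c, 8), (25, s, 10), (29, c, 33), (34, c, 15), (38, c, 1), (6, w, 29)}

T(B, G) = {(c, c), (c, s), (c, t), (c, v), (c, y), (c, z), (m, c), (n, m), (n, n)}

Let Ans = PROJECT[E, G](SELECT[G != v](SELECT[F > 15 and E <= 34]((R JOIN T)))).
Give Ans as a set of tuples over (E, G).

{(22, c), (22, s), (22, t), (22, y), (22, z), (29, c), (29, s), (29, t), (29, y), (29, z)}

R ⋈ T (natural join on B): {(1, c, 4, c), (1, c, 4, s), (1, c, 4, t), (1, c, 4, v), (1, c, 4, y), (1, c, 4, z), (10, c, 2, c), (10, c, 2, s), (10, c, 2, t), (10, c, 2, v), (10, c, 2, y), (10, c, 2, z), (12, c, 10, c), (12, c, 10, s), (12, c, 10, t), (12, c, 10, v), (12, c, 10, y), (12, c, 10, z), (22, c, 34, c), (22, c, 34, s), (22, c, 34, t), (22, c, 34, v), (22, c, 34, y), (22, c, 34, z), (23, c, 8, c), (23, c, 8, s), (23, c, 8, t), (23, c, 8, v), (23, c, 8, y), (23, c, 8, z), (29, c, 33, c), (29, c, 33, s), (29, c, 33, t), (29, c, 33, v), (29, c, 33, y), (29, c, 33, z), (34, c, 15, c), (34, c, 15, s), (34, c, 15, t), (34, c, 15, v), (34, c, 15, y), (34, c, 15, z), (38, c, 1, c), (38, c, 1, s), (38, c, 1, t), (38, c, 1, v), (38, c, 1, y), (38, c, 1, z)}
σ[F > 15 and E <= 34]: keep tuples satisfying F > 15 and E <= 34 → {(22, c, 34, c), (22, c, 34, s), (22, c, 34, t), (22, c, 34, v), (22, c, 34, y), (22, c, 34, z), (29, c, 33, c), (29, c, 33, s), (29, c, 33, t), (29, c, 33, v), (29, c, 33, y), (29, c, 33, z)}
σ[G != v]: keep tuples satisfying G != v → {(22, c, 34, c), (22, c, 34, s), (22, c, 34, t), (22, c, 34, y), (22, c, 34, z), (29, c, 33, c), (29, c, 33, s), (29, c, 33, t), (29, c, 33, y), (29, c, 33, z)}
Projecting to E, G: {(22, c), (22, s), (22, t), (22, y), (22, z), (29, c), (29, s), (29, t), (29, y), (29, z)}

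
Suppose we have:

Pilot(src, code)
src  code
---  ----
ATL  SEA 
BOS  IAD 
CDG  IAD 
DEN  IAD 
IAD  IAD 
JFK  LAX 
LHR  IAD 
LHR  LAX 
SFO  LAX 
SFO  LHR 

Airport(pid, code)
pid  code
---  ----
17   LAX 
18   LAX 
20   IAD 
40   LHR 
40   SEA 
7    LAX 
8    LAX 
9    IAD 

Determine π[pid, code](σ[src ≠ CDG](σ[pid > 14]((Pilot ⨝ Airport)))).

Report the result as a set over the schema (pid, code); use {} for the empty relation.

Joining Pilot and Airport on code yields {(ATL, SEA, 40), (BOS, IAD, 20), (BOS, IAD, 9), (CDG, IAD, 20), (CDG, IAD, 9), (DEN, IAD, 20), (DEN, IAD, 9), (IAD, IAD, 20), (IAD, IAD, 9), (JFK, LAX, 17), (JFK, LAX, 18), (JFK, LAX, 7), (JFK, LAX, 8), (LHR, IAD, 20), (LHR, IAD, 9), (LHR, LAX, 17), (LHR, LAX, 18), (LHR, LAX, 7), (LHR, LAX, 8), (SFO, LAX, 17), (SFO, LAX, 18), (SFO, LAX, 7), (SFO, LAX, 8), (SFO, LHR, 40)}.
σ[pid > 14]: keep tuples satisfying pid > 14 → {(ATL, SEA, 40), (BOS, IAD, 20), (CDG, IAD, 20), (DEN, IAD, 20), (IAD, IAD, 20), (JFK, LAX, 17), (JFK, LAX, 18), (LHR, IAD, 20), (LHR, LAX, 17), (LHR, LAX, 18), (SFO, LAX, 17), (SFO, LAX, 18), (SFO, LHR, 40)}
σ[src ≠ CDG]: keep tuples satisfying src ≠ CDG → {(ATL, SEA, 40), (BOS, IAD, 20), (DEN, IAD, 20), (IAD, IAD, 20), (JFK, LAX, 17), (JFK, LAX, 18), (LHR, IAD, 20), (LHR, LAX, 17), (LHR, LAX, 18), (SFO, LAX, 17), (SFO, LAX, 18), (SFO, LHR, 40)}
π[pid, code]: project onto (pid, code) (7 duplicate(s) eliminated) → {(17, LAX), (18, LAX), (20, IAD), (40, LHR), (40, SEA)}

{(17, LAX), (18, LAX), (20, IAD), (40, LHR), (40, SEA)}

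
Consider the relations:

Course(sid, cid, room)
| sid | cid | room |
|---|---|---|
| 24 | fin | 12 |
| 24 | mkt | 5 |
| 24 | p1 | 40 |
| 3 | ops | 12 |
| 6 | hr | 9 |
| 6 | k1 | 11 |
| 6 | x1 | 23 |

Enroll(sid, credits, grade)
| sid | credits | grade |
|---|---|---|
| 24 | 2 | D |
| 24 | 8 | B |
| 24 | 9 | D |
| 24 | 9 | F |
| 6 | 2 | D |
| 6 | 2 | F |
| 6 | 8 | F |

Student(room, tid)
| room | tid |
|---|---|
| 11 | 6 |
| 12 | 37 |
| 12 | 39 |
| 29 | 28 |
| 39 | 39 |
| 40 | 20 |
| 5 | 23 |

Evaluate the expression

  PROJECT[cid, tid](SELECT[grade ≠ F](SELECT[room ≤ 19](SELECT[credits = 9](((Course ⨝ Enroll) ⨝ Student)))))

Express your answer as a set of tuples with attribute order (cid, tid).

{(fin, 37), (fin, 39), (mkt, 23)}

Course ⋈ Enroll (natural join on sid): {(24, fin, 12, 2, D), (24, fin, 12, 8, B), (24, fin, 12, 9, D), (24, fin, 12, 9, F), (24, mkt, 5, 2, D), (24, mkt, 5, 8, B), (24, mkt, 5, 9, D), (24, mkt, 5, 9, F), (24, p1, 40, 2, D), (24, p1, 40, 8, B), (24, p1, 40, 9, D), (24, p1, 40, 9, F), (6, hr, 9, 2, D), (6, hr, 9, 2, F), (6, hr, 9, 8, F), (6, k1, 11, 2, D), (6, k1, 11, 2, F), (6, k1, 11, 8, F), (6, x1, 23, 2, D), (6, x1, 23, 2, F), (6, x1, 23, 8, F)}
(Course ⨝ Enroll) ⋈ Student (natural join on room): {(24, fin, 12, 2, D, 37), (24, fin, 12, 2, D, 39), (24, fin, 12, 8, B, 37), (24, fin, 12, 8, B, 39), (24, fin, 12, 9, D, 37), (24, fin, 12, 9, D, 39), (24, fin, 12, 9, F, 37), (24, fin, 12, 9, F, 39), (24, mkt, 5, 2, D, 23), (24, mkt, 5, 8, B, 23), (24, mkt, 5, 9, D, 23), (24, mkt, 5, 9, F, 23), (24, p1, 40, 2, D, 20), (24, p1, 40, 8, B, 20), (24, p1, 40, 9, D, 20), (24, p1, 40, 9, F, 20), (6, k1, 11, 2, D, 6), (6, k1, 11, 2, F, 6), (6, k1, 11, 8, F, 6)}
σ[credits = 9]: keep tuples satisfying credits = 9 → {(24, fin, 12, 9, D, 37), (24, fin, 12, 9, D, 39), (24, fin, 12, 9, F, 37), (24, fin, 12, 9, F, 39), (24, mkt, 5, 9, D, 23), (24, mkt, 5, 9, F, 23), (24, p1, 40, 9, D, 20), (24, p1, 40, 9, F, 20)}
σ[room ≤ 19]: keep tuples satisfying room ≤ 19 → {(24, fin, 12, 9, D, 37), (24, fin, 12, 9, D, 39), (24, fin, 12, 9, F, 37), (24, fin, 12, 9, F, 39), (24, mkt, 5, 9, D, 23), (24, mkt, 5, 9, F, 23)}
σ[grade ≠ F]: keep tuples satisfying grade ≠ F → {(24, fin, 12, 9, D, 37), (24, fin, 12, 9, D, 39), (24, mkt, 5, 9, D, 23)}
π[cid, tid]: project onto (cid, tid) → {(fin, 37), (fin, 39), (mkt, 23)}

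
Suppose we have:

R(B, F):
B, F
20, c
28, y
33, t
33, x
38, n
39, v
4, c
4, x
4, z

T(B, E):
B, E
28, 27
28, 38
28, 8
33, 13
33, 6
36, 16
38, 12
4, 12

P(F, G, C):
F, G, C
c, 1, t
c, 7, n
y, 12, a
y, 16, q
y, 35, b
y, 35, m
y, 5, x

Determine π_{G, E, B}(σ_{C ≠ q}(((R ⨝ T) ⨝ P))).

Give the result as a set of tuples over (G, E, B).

R ⋈ T (natural join on B): {(28, y, 27), (28, y, 38), (28, y, 8), (33, t, 13), (33, t, 6), (33, x, 13), (33, x, 6), (38, n, 12), (4, c, 12), (4, x, 12), (4, z, 12)}
(R ⨝ T) ⋈ P (natural join on F): {(28, y, 27, 12, a), (28, y, 27, 16, q), (28, y, 27, 35, b), (28, y, 27, 35, m), (28, y, 27, 5, x), (28, y, 38, 12, a), (28, y, 38, 16, q), (28, y, 38, 35, b), (28, y, 38, 35, m), (28, y, 38, 5, x), (28, y, 8, 12, a), (28, y, 8, 16, q), (28, y, 8, 35, b), (28, y, 8, 35, m), (28, y, 8, 5, x), (4, c, 12, 1, t), (4, c, 12, 7, n)}
Selection C ≠ q: {(28, y, 27, 12, a), (28, y, 27, 35, b), (28, y, 27, 35, m), (28, y, 27, 5, x), (28, y, 38, 12, a), (28, y, 38, 35, b), (28, y, 38, 35, m), (28, y, 38, 5, x), (28, y, 8, 12, a), (28, y, 8, 35, b), (28, y, 8, 35, m), (28, y, 8, 5, x), (4, c, 12, 1, t), (4, c, 12, 7, n)}
π[G, E, B]: project onto (G, E, B) (3 duplicate(s) eliminated) → {(1, 12, 4), (12, 27, 28), (12, 38, 28), (12, 8, 28), (35, 27, 28), (35, 38, 28), (35, 8, 28), (5, 27, 28), (5, 38, 28), (5, 8, 28), (7, 12, 4)}

{(1, 12, 4), (12, 27, 28), (12, 38, 28), (12, 8, 28), (35, 27, 28), (35, 38, 28), (35, 8, 28), (5, 27, 28), (5, 38, 28), (5, 8, 28), (7, 12, 4)}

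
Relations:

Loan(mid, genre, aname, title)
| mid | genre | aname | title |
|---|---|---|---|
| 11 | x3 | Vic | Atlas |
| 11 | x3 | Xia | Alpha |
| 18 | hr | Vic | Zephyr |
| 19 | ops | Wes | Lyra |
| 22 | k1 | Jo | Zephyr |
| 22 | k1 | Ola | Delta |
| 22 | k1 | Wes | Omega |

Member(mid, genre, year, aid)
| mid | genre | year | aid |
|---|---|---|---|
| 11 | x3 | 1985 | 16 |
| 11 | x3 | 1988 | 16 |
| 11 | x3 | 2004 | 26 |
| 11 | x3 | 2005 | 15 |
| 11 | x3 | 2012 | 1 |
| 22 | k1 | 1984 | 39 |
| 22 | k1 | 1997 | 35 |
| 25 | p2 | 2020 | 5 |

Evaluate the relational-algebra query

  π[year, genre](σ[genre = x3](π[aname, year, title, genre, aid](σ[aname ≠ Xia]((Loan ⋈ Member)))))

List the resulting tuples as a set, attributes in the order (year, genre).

{(1985, x3), (1988, x3), (2004, x3), (2005, x3), (2012, x3)}

Joining Loan and Member on mid, genre yields {(11, x3, Vic, Atlas, 1985, 16), (11, x3, Vic, Atlas, 1988, 16), (11, x3, Vic, Atlas, 2004, 26), (11, x3, Vic, Atlas, 2005, 15), (11, x3, Vic, Atlas, 2012, 1), (11, x3, Xia, Alpha, 1985, 16), (11, x3, Xia, Alpha, 1988, 16), (11, x3, Xia, Alpha, 2004, 26), (11, x3, Xia, Alpha, 2005, 15), (11, x3, Xia, Alpha, 2012, 1), (22, k1, Jo, Zephyr, 1984, 39), (22, k1, Jo, Zephyr, 1997, 35), (22, k1, Ola, Delta, 1984, 39), (22, k1, Ola, Delta, 1997, 35), (22, k1, Wes, Omega, 1984, 39), (22, k1, Wes, Omega, 1997, 35)}.
Apply σ_{aname ≠ Xia}; surviving tuples: {(11, x3, Vic, Atlas, 1985, 16), (11, x3, Vic, Atlas, 1988, 16), (11, x3, Vic, Atlas, 2004, 26), (11, x3, Vic, Atlas, 2005, 15), (11, x3, Vic, Atlas, 2012, 1), (22, k1, Jo, Zephyr, 1984, 39), (22, k1, Jo, Zephyr, 1997, 35), (22, k1, Ola, Delta, 1984, 39), (22, k1, Ola, Delta, 1997, 35), (22, k1, Wes, Omega, 1984, 39), (22, k1, Wes, Omega, 1997, 35)}
π[aname, year, title, genre, aid]: project onto (aname, year, title, genre, aid) → {(Jo, 1984, Zephyr, k1, 39), (Jo, 1997, Zephyr, k1, 35), (Ola, 1984, Delta, k1, 39), (Ola, 1997, Delta, k1, 35), (Vic, 1985, Atlas, x3, 16), (Vic, 1988, Atlas, x3, 16), (Vic, 2004, Atlas, x3, 26), (Vic, 2005, Atlas, x3, 15), (Vic, 2012, Atlas, x3, 1), (Wes, 1984, Omega, k1, 39), (Wes, 1997, Omega, k1, 35)}
Apply σ_{genre = x3}; surviving tuples: {(Vic, 1985, Atlas, x3, 16), (Vic, 1988, Atlas, x3, 16), (Vic, 2004, Atlas, x3, 26), (Vic, 2005, Atlas, x3, 15), (Vic, 2012, Atlas, x3, 1)}
π[year, genre]: project onto (year, genre) → {(1985, x3), (1988, x3), (2004, x3), (2005, x3), (2012, x3)}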